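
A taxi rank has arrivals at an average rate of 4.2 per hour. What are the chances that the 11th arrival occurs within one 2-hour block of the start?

Over the interval, μ = 4.2 × 2 = 8.4 (a 2-hour block = 2 hours).
The 11th arrival falls in the interval iff at least 11 events occur there: P(S_11 ≤ t) = P(N ≥ 11) = 1 − P(N ≤ 10) ≈ 0.2257.

0.2257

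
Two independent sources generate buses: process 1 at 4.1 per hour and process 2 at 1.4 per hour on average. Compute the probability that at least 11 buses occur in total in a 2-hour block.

0.5401

Independent Poisson processes superpose: combined rate λ = 4.1 + 1.4 = 5.5 per hour.
Over the interval, μ = 5.5 × 2 = 11 (a 2-hour block = 2 hours).
P(N ≥ 11) = 1 − P(N ≤ 10) ≈ 0.5401.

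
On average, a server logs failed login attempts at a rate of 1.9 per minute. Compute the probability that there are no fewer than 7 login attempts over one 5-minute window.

Over the interval, μ = 1.9 × 5 = 9.5 (a 5-minute window = 5 minutes).
P(N ≥ 7) = 1 − P(N ≤ 6) = 1 − Σ_{j=0}^{6} e^(−μ) μ^j/j! ≈ 0.8351.

0.8351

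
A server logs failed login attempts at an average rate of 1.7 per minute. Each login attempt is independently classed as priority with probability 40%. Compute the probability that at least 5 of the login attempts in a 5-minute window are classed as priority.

Thinning: the login attempts that are classed as priority themselves form a Poisson process with rate 0.4 × 1.7 = 0.68 per minute.
Over the interval, μ = 0.68 × 5 = 3.4 (a 5-minute window = 5 minutes).
P(N ≥ 5) = 1 − P(N ≤ 4) ≈ 0.2558.

0.2558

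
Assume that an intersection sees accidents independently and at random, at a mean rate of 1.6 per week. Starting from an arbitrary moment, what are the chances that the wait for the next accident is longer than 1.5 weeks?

0.0907

The wait for the next event is exponential with rate λ = 1.6 per week.
P(T > 1.5) = e^(−λt) = e^(−1.6 × 1.5) = e^(−2.4) ≈ 0.0907.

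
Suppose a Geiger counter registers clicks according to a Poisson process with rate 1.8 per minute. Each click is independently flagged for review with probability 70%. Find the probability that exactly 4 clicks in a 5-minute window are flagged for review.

0.1205

Thinning: the clicks that are flagged for review themselves form a Poisson process with rate 0.7 × 1.8 = 1.26 per minute.
Over the interval, μ = 1.26 × 5 = 6.3 (a 5-minute window = 5 minutes).
P(N = 4) = e^(−6.3) · 6.3^4/4! ≈ 0.1205.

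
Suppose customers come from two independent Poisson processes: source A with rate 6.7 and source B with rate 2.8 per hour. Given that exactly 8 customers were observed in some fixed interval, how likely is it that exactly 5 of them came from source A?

0.2502

Given the total, each event is independently from source A with probability p = λ_A/(λ_A+λ_B) = 6.7/9.5 ≈ 0.7053.
So K ~ Binomial(8, 6.7/9.5): P(K = 5) = C(8,5) · (6.7/9.5)^5 · (2.8/9.5)^3 ≈ 0.2502.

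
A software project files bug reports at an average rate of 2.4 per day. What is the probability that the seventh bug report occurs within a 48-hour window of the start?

Over the interval, μ = 2.4 × 2 = 4.8 (a 48-hour window = 2 days).
The seventh arrival falls in the interval iff at least 7 events occur there: P(S_7 ≤ t) = P(N ≥ 7) = 1 − P(N ≤ 6) ≈ 0.2092.

0.2092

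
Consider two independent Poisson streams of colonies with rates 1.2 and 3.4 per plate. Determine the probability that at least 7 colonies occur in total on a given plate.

0.1820

Independent Poisson processes superpose: combined rate λ = 1.2 + 3.4 = 4.6 per plate.
So μ = 4.6.
P(N ≥ 7) = 1 − P(N ≤ 6) ≈ 0.1820.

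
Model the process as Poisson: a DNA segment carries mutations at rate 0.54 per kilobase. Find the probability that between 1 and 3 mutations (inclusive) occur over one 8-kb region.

0.3603

Over the interval, μ = 0.54 × 8 = 4.32 (an 8-kb region = 8 kilobases).
P(1 ≤ N ≤ 3) = Σ_{j=1}^{3} e^(−4.32) · 4.32^j/j! ≈ 0.3603.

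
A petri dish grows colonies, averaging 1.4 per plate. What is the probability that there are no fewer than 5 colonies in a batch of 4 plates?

Over the interval, μ = 1.4 × 4 = 5.6 (a batch of 4 plates = 4 plates).
P(N ≥ 5) = 1 − P(N ≤ 4) = 1 − Σ_{j=0}^{4} e^(−μ) μ^j/j! ≈ 0.6578.

0.6578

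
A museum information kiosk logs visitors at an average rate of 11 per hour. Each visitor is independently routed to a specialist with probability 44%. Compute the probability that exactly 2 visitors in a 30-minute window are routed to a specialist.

Thinning: the visitors that are routed to a specialist themselves form a Poisson process with rate 0.44 × 11 = 4.84 per hour.
Over the interval, μ = 4.84 × 0.5 = 2.42 (a 30-minute window = 0.5 hours).
P(N = 2) = e^(−2.42) · 2.42^2/2! ≈ 0.2604.

0.2604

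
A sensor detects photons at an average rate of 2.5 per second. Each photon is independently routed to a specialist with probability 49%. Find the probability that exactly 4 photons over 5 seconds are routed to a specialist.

0.1283

Thinning: the photons that are routed to a specialist themselves form a Poisson process with rate 0.49 × 2.5 = 1.225 per second.
Over the interval, μ = 1.225 × 5 = 6.125 (5 seconds).
P(N = 4) = e^(−6.125) · 6.125^4/4! ≈ 0.1283.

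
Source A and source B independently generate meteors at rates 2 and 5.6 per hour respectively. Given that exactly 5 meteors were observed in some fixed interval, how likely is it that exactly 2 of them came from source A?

0.2770

Given the total, each event is independently from source A with probability p = λ_A/(λ_A+λ_B) = 2/7.6 ≈ 0.2632.
So K ~ Binomial(5, 2/7.6): P(K = 2) = C(5,2) · (2/7.6)^2 · (5.6/7.6)^3 ≈ 0.2770.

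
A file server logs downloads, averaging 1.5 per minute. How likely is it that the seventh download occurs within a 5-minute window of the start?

Over the interval, μ = 1.5 × 5 = 7.5 (a 5-minute window = 5 minutes).
The seventh arrival falls in the interval iff at least 7 events occur there: P(S_7 ≤ t) = P(N ≥ 7) = 1 − P(N ≤ 6) ≈ 0.6218.

0.6218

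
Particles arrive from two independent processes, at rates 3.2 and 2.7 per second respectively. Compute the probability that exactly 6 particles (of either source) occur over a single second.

0.1605

Independent Poisson processes superpose: combined rate λ = 3.2 + 2.7 = 5.9 per second.
So μ = 5.9.
P(N = 6) = e^(−5.9) · 5.9^6/6! ≈ 0.1605.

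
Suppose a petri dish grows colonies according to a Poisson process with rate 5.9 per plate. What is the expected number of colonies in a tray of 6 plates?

E[N] = λt = 5.9 × 6 = 35.4 (a tray of 6 plates = 6 plates).

35.4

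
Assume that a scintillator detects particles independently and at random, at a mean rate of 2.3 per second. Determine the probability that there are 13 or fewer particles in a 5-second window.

Over the interval, μ = 2.3 × 5 = 11.5 (a 5-second window = 5 seconds).
P(N ≤ 13) = Σ_{j=0}^{13} e^(−μ) μ^j/j! ≈ 0.7330.

0.7330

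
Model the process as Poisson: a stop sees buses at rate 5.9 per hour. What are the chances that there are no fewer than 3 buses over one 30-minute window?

0.5655

Over the interval, μ = 5.9 × 0.5 = 2.95 (a 30-minute window = 0.5 hours).
P(N ≥ 3) = 1 − P(N ≤ 2) = 1 − Σ_{j=0}^{2} e^(−μ) μ^j/j! ≈ 0.5655.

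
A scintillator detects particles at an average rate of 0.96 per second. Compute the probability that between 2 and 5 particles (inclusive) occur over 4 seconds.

0.7056

Over the interval, μ = 0.96 × 4 = 3.84 (4 seconds).
P(2 ≤ N ≤ 5) = Σ_{j=2}^{5} e^(−3.84) · 3.84^j/j! ≈ 0.7056.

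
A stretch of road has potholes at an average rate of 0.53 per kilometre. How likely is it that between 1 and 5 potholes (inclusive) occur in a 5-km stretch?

Over the interval, μ = 0.53 × 5 = 2.65 (a 5-km stretch = 5 kilometres).
P(1 ≤ N ≤ 5) = Σ_{j=1}^{5} e^(−2.65) · 2.65^j/j! ≈ 0.8765.

0.8765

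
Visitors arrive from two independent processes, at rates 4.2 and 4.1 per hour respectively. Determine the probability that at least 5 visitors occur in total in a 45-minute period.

0.7439

Independent Poisson processes superpose: combined rate λ = 4.2 + 4.1 = 8.3 per hour.
Over the interval, μ = 8.3 × 0.75 = 6.225 (a 45-minute period = 0.75 hours).
P(N ≥ 5) = 1 − P(N ≤ 4) ≈ 0.7439.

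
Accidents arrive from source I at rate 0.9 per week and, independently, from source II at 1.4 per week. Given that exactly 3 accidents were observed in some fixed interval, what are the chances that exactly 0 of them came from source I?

Given the total, each event is independently from source I with probability p = λ_I/(λ_I+λ_II) = 0.9/2.3 ≈ 0.3913.
So K ~ Binomial(3, 0.9/2.3): P(K = 0) = C(3,0) · (0.9/2.3)^0 · (1.4/2.3)^3 ≈ 0.2255.

0.2255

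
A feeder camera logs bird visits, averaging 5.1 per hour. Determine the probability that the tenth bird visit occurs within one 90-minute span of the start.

0.2410

Over the interval, μ = 5.1 × 1.5 = 7.65 (a 90-minute span = 1.5 hours).
The tenth arrival falls in the interval iff at least 10 events occur there: P(S_10 ≤ t) = P(N ≥ 10) = 1 − P(N ≤ 9) ≈ 0.2410.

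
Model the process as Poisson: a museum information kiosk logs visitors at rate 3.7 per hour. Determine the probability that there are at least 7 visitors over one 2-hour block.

0.6080

Over the interval, μ = 3.7 × 2 = 7.4 (a 2-hour block = 2 hours).
P(N ≥ 7) = 1 − P(N ≤ 6) = 1 − Σ_{j=0}^{6} e^(−μ) μ^j/j! ≈ 0.6080.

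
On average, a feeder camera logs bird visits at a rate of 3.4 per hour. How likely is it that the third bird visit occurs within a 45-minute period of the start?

Over the interval, μ = 3.4 × 0.75 = 2.55 (a 45-minute period = 0.75 hours).
The third arrival falls in the interval iff at least 3 events occur there: P(S_3 ≤ t) = P(N ≥ 3) = 1 − P(N ≤ 2) ≈ 0.4689.

0.4689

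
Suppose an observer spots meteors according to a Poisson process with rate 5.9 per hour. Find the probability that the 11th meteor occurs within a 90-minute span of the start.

Over the interval, μ = 5.9 × 1.5 = 8.85 (a 90-minute span = 1.5 hours).
The 11th arrival falls in the interval iff at least 11 events occur there: P(S_11 ≤ t) = P(N ≥ 11) = 1 − P(N ≤ 10) ≈ 0.2764.

0.2764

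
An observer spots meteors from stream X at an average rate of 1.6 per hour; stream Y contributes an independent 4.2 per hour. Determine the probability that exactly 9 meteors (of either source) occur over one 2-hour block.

Independent Poisson processes superpose: combined rate λ = 1.6 + 4.2 = 5.8 per hour.
Over the interval, μ = 5.8 × 2 = 11.6 (a 2-hour block = 2 hours).
P(N = 9) = e^(−11.6) · 11.6^9/9! ≈ 0.0961.

0.0961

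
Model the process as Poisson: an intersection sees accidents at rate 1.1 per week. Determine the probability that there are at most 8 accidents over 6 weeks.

0.7796

Over the interval, μ = 1.1 × 6 = 6.6 (6 weeks).
P(N ≤ 8) = Σ_{j=0}^{8} e^(−μ) μ^j/j! ≈ 0.7796.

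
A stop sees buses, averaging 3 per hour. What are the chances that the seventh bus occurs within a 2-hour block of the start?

0.3937

Over the interval, μ = 3 × 2 = 6 (a 2-hour block = 2 hours).
The seventh arrival falls in the interval iff at least 7 events occur there: P(S_7 ≤ t) = P(N ≥ 7) = 1 − P(N ≤ 6) ≈ 0.3937.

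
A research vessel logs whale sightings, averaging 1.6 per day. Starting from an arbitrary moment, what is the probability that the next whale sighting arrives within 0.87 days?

0.7514

Inter-arrival times are exponential with rate λ = 1.6 per day.
P(T ≤ 0.87) = 1 − e^(−λt) = 1 − e^(−1.6 × 0.87) = 1 − e^(−1.392) ≈ 0.7514.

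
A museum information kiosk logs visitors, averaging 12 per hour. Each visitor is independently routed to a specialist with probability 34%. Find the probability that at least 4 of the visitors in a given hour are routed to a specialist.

Thinning: the visitors that are routed to a specialist themselves form a Poisson process with rate 0.34 × 12 = 4.08 per hour.
So μ = 4.08.
P(N ≥ 4) = 1 − P(N ≤ 3) ≈ 0.5820.

0.5820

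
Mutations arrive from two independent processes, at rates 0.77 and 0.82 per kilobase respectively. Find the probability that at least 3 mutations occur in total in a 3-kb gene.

Independent Poisson processes superpose: combined rate λ = 0.77 + 0.82 = 1.59 per kilobase.
Over the interval, μ = 1.59 × 3 = 4.77 (a 3-kb gene = 3 kilobases).
P(N ≥ 3) = 1 − P(N ≤ 2) ≈ 0.8546.

0.8546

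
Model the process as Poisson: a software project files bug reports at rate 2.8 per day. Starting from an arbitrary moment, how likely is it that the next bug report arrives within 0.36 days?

Inter-arrival times are exponential with rate λ = 2.8 per day.
P(T ≤ 0.36) = 1 − e^(−λt) = 1 − e^(−2.8 × 0.36) = 1 − e^(−1.008) ≈ 0.6351.

0.6351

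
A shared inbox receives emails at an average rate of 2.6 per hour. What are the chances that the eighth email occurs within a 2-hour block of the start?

0.1551

Over the interval, μ = 2.6 × 2 = 5.2 (a 2-hour block = 2 hours).
The eighth arrival falls in the interval iff at least 8 events occur there: P(S_8 ≤ t) = P(N ≥ 8) = 1 − P(N ≤ 7) ≈ 0.1551.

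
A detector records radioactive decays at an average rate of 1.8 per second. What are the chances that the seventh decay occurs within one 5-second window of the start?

Over the interval, μ = 1.8 × 5 = 9 (a 5-second window = 5 seconds).
The seventh arrival falls in the interval iff at least 7 events occur there: P(S_7 ≤ t) = P(N ≥ 7) = 1 − P(N ≤ 6) ≈ 0.7932.

0.7932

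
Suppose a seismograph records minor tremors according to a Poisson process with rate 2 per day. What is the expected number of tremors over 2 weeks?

28

E[N] = λt = 2 × 14 = 28 (2 weeks = 14 days).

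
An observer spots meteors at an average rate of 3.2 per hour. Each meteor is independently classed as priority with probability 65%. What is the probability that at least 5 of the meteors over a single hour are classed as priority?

0.0602

Thinning: the meteors that are classed as priority themselves form a Poisson process with rate 0.65 × 3.2 = 2.08 per hour.
So μ = 2.08.
P(N ≥ 5) = 1 − P(N ≤ 4) ≈ 0.0602.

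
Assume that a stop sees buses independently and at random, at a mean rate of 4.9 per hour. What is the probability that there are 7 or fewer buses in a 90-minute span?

Over the interval, μ = 4.9 × 1.5 = 7.35 (a 90-minute span = 1.5 hours).
P(N ≤ 7) = Σ_{j=0}^{7} e^(−μ) μ^j/j! ≈ 0.5467.

0.5467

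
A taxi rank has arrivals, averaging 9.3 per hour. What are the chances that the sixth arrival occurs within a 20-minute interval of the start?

Over the interval, μ = 9.3 × 1/3 = 3.1 (a 20-minute interval = 1/3 hours).
The sixth arrival falls in the interval iff at least 6 events occur there: P(S_6 ≤ t) = P(N ≥ 6) = 1 − P(N ≤ 5) ≈ 0.0943.

0.0943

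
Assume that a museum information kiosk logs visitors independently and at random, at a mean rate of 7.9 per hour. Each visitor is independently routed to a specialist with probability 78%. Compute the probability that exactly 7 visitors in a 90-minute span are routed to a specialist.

Thinning: the visitors that are routed to a specialist themselves form a Poisson process with rate 0.78 × 7.9 = 6.162 per hour.
Over the interval, μ = 6.162 × 1.5 = 9.243 (a 90-minute span = 1.5 hours).
P(N = 7) = e^(−9.243) · 9.243^7/7! ≈ 0.1107.

0.1107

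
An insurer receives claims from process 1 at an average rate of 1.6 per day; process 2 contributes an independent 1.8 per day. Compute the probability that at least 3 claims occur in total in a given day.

0.6603

Independent Poisson processes superpose: combined rate λ = 1.6 + 1.8 = 3.4 per day.
So μ = 3.4.
P(N ≥ 3) = 1 − P(N ≤ 2) ≈ 0.6603.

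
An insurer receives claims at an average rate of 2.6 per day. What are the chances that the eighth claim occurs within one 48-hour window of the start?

Over the interval, μ = 2.6 × 2 = 5.2 (a 48-hour window = 2 days).
The eighth arrival falls in the interval iff at least 8 events occur there: P(S_8 ≤ t) = P(N ≥ 8) = 1 − P(N ≤ 7) ≈ 0.1551.

0.1551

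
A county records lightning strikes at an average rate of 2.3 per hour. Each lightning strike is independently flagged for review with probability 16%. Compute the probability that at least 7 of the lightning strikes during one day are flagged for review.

Thinning: the lightning strikes that are flagged for review themselves form a Poisson process with rate 0.16 × 2.3 = 0.368 per hour.
Over the interval, μ = 0.368 × 24 = 8.832 (a day = 24 hours).
P(N ≥ 7) = 1 − P(N ≤ 6) ≈ 0.7775.

0.7775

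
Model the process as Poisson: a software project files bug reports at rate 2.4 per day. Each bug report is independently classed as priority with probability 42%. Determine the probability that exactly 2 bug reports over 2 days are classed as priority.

Thinning: the bug reports that are classed as priority themselves form a Poisson process with rate 0.42 × 2.4 = 1.008 per day.
Over the interval, μ = 1.008 × 2 = 2.016 (2 days).
P(N = 2) = e^(−2.016) · 2.016^2/2! ≈ 0.2707.

0.2707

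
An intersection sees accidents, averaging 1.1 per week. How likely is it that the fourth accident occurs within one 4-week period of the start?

0.6406

Over the interval, μ = 1.1 × 4 = 4.4 (a 4-week period = 4 weeks).
The fourth arrival falls in the interval iff at least 4 events occur there: P(S_4 ≤ t) = P(N ≥ 4) = 1 − P(N ≤ 3) ≈ 0.6406.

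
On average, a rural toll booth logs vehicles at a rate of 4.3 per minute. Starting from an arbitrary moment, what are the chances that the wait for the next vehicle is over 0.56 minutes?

0.0900

The wait for the next event is exponential with rate λ = 4.3 per minute.
P(T > 0.56) = e^(−λt) = e^(−4.3 × 0.56) = e^(−2.408) ≈ 0.0900.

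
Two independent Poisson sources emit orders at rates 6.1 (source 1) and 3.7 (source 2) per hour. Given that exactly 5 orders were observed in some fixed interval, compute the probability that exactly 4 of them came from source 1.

0.2834

Given the total, each event is independently from source 1 with probability p = λ_1/(λ_1+λ_2) = 6.1/9.8 ≈ 0.6224.
So K ~ Binomial(5, 6.1/9.8): P(K = 4) = C(5,4) · (6.1/9.8)^4 · (3.7/9.8)^1 ≈ 0.2834.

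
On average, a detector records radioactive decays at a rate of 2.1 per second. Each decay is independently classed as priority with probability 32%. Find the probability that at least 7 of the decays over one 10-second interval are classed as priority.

Thinning: the decays that are classed as priority themselves form a Poisson process with rate 0.32 × 2.1 = 0.672 per second.
Over the interval, μ = 0.672 × 10 = 6.72 (a 10-second interval = 10 seconds).
P(N ≥ 7) = 1 − P(N ≤ 6) ≈ 0.5078.

0.5078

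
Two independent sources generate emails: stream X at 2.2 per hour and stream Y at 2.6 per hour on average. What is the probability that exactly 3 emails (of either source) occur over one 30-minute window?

0.2090

Independent Poisson processes superpose: combined rate λ = 2.2 + 2.6 = 4.8 per hour.
Over the interval, μ = 4.8 × 0.5 = 2.4 (a 30-minute window = 0.5 hours).
P(N = 3) = e^(−2.4) · 2.4^3/3! ≈ 0.2090.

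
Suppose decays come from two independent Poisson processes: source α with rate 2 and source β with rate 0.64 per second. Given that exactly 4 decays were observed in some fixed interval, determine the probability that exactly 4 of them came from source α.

Given the total, each event is independently from source α with probability p = λ_α/(λ_α+λ_β) = 2/2.64 ≈ 0.7576.
So K ~ Binomial(4, 2/2.64): P(K = 4) = C(4,4) · (2/2.64)^4 · (0.64/2.64)^0 ≈ 0.3294.

0.3294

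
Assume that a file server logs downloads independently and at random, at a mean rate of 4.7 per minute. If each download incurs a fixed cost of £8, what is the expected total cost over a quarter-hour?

£564

E[N] = 4.7 × 15 = 70.5 (a quarter-hour = 15 minutes); E[cost] = 70.5 × £8 = £564.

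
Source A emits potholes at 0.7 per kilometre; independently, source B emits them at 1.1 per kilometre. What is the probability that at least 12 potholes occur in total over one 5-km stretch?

Independent Poisson processes superpose: combined rate λ = 0.7 + 1.1 = 1.8 per kilometre.
Over the interval, μ = 1.8 × 5 = 9 (a 5-km stretch = 5 kilometres).
P(N ≥ 12) = 1 − P(N ≤ 11) ≈ 0.1970.

0.1970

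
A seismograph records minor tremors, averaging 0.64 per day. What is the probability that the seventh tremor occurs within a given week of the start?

Over the interval, μ = 0.64 × 7 = 4.48 (a week = 7 days).
The seventh arrival falls in the interval iff at least 7 events occur there: P(S_7 ≤ t) = P(N ≥ 7) = 1 − P(N ≤ 6) ≈ 0.1664.

0.1664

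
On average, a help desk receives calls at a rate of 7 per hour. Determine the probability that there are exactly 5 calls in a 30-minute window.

Over the interval, μ = 7 × 0.5 = 3.5 (a 30-minute window = 0.5 hours).
P(N = 5) = e^(−μ) μ^5/5! = e^(−3.5) · 3.5^5/120 ≈ 0.1322.

0.1322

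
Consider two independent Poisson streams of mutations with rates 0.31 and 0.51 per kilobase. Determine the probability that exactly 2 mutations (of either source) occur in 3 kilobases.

Independent Poisson processes superpose: combined rate λ = 0.31 + 0.51 = 0.82 per kilobase.
Over the interval, μ = 0.82 × 3 = 2.46 (3 kilobases).
P(N = 2) = e^(−2.46) · 2.46^2/2! ≈ 0.2585.

0.2585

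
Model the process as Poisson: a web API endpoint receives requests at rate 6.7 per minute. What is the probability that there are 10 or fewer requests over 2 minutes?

Over the interval, μ = 6.7 × 2 = 13.4 (2 minutes).
P(N ≤ 10) = Σ_{j=0}^{10} e^(−μ) μ^j/j! ≈ 0.2189.

0.2189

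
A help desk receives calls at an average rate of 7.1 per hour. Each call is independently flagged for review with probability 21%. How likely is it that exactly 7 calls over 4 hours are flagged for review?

0.1368

Thinning: the calls that are flagged for review themselves form a Poisson process with rate 0.21 × 7.1 = 1.491 per hour.
Over the interval, μ = 1.491 × 4 = 5.964 (4 hours).
P(N = 7) = e^(−5.964) · 5.964^7/7! ≈ 0.1368.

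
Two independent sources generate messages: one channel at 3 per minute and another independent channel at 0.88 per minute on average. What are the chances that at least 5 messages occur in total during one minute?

Independent Poisson processes superpose: combined rate λ = 3 + 0.88 = 3.88 per minute.
So μ = 3.88.
P(N ≥ 5) = 1 − P(N ≤ 4) ≈ 0.3477.

0.3477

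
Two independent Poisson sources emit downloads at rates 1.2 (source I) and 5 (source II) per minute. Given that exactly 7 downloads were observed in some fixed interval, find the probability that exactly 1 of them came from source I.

0.3727

Given the total, each event is independently from source I with probability p = λ_I/(λ_I+λ_II) = 1.2/6.2 ≈ 0.1935.
So K ~ Binomial(7, 1.2/6.2): P(K = 1) = C(7,1) · (1.2/6.2)^1 · (5/6.2)^6 ≈ 0.3727.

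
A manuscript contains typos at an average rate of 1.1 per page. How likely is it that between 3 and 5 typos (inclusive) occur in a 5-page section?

0.4405

Over the interval, μ = 1.1 × 5 = 5.5 (a 5-page section = 5 pages).
P(3 ≤ N ≤ 5) = Σ_{j=3}^{5} e^(−5.5) · 5.5^j/j! ≈ 0.4405.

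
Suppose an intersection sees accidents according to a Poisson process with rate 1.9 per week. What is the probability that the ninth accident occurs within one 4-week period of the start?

0.3518

Over the interval, μ = 1.9 × 4 = 7.6 (a 4-week period = 4 weeks).
The ninth arrival falls in the interval iff at least 9 events occur there: P(S_9 ≤ t) = P(N ≥ 9) = 1 − P(N ≤ 8) ≈ 0.3518.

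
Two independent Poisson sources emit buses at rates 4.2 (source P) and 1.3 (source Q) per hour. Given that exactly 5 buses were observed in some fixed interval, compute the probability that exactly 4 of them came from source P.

Given the total, each event is independently from source P with probability p = λ_P/(λ_P+λ_Q) = 4.2/5.5 ≈ 0.7636.
So K ~ Binomial(5, 4.2/5.5): P(K = 4) = C(5,4) · (4.2/5.5)^4 · (1.3/5.5)^1 ≈ 0.4019.

0.4019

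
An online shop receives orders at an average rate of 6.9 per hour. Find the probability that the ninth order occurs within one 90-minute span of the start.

Over the interval, μ = 6.9 × 1.5 = 10.35 (a 90-minute span = 1.5 hours).
The ninth arrival falls in the interval iff at least 9 events occur there: P(S_9 ≤ t) = P(N ≥ 9) = 1 − P(N ≤ 8) ≈ 0.7052.

0.7052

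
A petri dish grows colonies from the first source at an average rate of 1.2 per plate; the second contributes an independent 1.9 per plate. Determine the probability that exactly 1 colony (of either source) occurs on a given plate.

0.1397

Independent Poisson processes superpose: combined rate λ = 1.2 + 1.9 = 3.1 per plate.
So μ = 3.1.
P(N = 1) = e^(−3.1) · 3.1^1/1! ≈ 0.1397.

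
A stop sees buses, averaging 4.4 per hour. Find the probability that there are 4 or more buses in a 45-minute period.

0.4197

Over the interval, μ = 4.4 × 0.75 = 3.3 (a 45-minute period = 0.75 hours).
P(N ≥ 4) = 1 − P(N ≤ 3) = 1 − Σ_{j=0}^{3} e^(−μ) μ^j/j! ≈ 0.4197.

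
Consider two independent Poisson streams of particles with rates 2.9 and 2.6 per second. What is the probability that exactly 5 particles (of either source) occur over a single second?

0.1714

Independent Poisson processes superpose: combined rate λ = 2.9 + 2.6 = 5.5 per second.
So μ = 5.5.
P(N = 5) = e^(−5.5) · 5.5^5/5! ≈ 0.1714.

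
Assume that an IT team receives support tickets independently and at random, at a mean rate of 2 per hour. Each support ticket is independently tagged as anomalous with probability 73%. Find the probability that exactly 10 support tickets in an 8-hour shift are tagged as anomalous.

Thinning: the support tickets that are tagged as anomalous themselves form a Poisson process with rate 0.73 × 2 = 1.46 per hour.
Over the interval, μ = 1.46 × 8 = 11.68 (an 8-hour shift = 8 hours).
P(N = 10) = e^(−11.68) · 11.68^10/10! ≈ 0.1102.

0.1102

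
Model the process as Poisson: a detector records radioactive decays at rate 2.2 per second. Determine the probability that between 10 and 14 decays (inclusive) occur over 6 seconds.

0.5016

Over the interval, μ = 2.2 × 6 = 13.2 (6 seconds).
P(10 ≤ N ≤ 14) = Σ_{j=10}^{14} e^(−13.2) · 13.2^j/j! ≈ 0.5016.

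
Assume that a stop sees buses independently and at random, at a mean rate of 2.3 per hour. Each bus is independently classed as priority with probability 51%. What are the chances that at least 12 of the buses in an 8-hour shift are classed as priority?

Thinning: the buses that are classed as priority themselves form a Poisson process with rate 0.51 × 2.3 = 1.173 per hour.
Over the interval, μ = 1.173 × 8 = 9.384 (an 8-hour shift = 8 hours).
P(N ≥ 12) = 1 − P(N ≤ 11) ≈ 0.2358.

0.2358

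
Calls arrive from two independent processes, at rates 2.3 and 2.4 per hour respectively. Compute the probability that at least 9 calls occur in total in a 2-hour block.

0.5958

Independent Poisson processes superpose: combined rate λ = 2.3 + 2.4 = 4.7 per hour.
Over the interval, μ = 4.7 × 2 = 9.4 (a 2-hour block = 2 hours).
P(N ≥ 9) = 1 − P(N ≤ 8) ≈ 0.5958.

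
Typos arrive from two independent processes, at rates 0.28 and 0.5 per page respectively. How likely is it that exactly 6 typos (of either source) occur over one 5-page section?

Independent Poisson processes superpose: combined rate λ = 0.28 + 0.5 = 0.78 per page.
Over the interval, μ = 0.78 × 5 = 3.9 (a 5-page section = 5 pages).
P(N = 6) = e^(−3.9) · 3.9^6/6! ≈ 0.0989.

0.0989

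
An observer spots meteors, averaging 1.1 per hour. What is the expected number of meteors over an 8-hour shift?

E[N] = λt = 1.1 × 8 = 8.8 (an 8-hour shift = 8 hours).

8.8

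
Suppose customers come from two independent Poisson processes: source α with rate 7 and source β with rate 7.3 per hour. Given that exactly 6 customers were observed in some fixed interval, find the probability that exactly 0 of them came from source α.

0.0177

Given the total, each event is independently from source α with probability p = λ_α/(λ_α+λ_β) = 7/14.3 ≈ 0.4895.
So K ~ Binomial(6, 7/14.3): P(K = 0) = C(6,0) · (7/14.3)^0 · (7.3/14.3)^6 ≈ 0.0177.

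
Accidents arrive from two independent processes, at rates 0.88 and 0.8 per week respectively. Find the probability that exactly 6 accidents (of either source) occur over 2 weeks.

0.0694

Independent Poisson processes superpose: combined rate λ = 0.88 + 0.8 = 1.68 per week.
Over the interval, μ = 1.68 × 2 = 3.36 (2 weeks).
P(N = 6) = e^(−3.36) · 3.36^6/6! ≈ 0.0694.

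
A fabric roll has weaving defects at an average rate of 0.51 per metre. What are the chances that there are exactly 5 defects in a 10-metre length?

Over the interval, μ = 0.51 × 10 = 5.1 (a 10-metre length = 10 metres).
P(N = 5) = e^(−μ) μ^5/5! = e^(−5.1) · 5.1^5/120 ≈ 0.1753.

0.1753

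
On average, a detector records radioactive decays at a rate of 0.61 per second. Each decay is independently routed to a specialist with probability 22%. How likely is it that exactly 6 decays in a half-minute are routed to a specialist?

Thinning: the decays that are routed to a specialist themselves form a Poisson process with rate 0.22 × 0.61 = 0.1342 per second.
Over the interval, μ = 0.1342 × 30 = 4.026 (a half-minute = 30 seconds).
P(N = 6) = e^(−4.026) · 4.026^6/6! ≈ 0.1055.

0.1055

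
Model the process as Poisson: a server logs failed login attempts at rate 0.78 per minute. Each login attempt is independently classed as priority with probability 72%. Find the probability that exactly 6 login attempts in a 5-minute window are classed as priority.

0.0411

Thinning: the login attempts that are classed as priority themselves form a Poisson process with rate 0.72 × 0.78 = 0.5616 per minute.
Over the interval, μ = 0.5616 × 5 = 2.808 (a 5-minute window = 5 minutes).
P(N = 6) = e^(−2.808) · 2.808^6/6! ≈ 0.0411.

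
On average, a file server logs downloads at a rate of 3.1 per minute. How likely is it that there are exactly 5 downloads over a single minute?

With mean μ = 3.1 per minute,
P(N = 5) = e^(−μ) μ^5/5! = e^(−3.1) · 3.1^5/120 ≈ 0.1075.

0.1075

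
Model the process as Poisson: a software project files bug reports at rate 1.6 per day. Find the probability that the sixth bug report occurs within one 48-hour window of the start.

0.1054

Over the interval, μ = 1.6 × 2 = 3.2 (a 48-hour window = 2 days).
The sixth arrival falls in the interval iff at least 6 events occur there: P(S_6 ≤ t) = P(N ≥ 6) = 1 − P(N ≤ 5) ≈ 0.1054.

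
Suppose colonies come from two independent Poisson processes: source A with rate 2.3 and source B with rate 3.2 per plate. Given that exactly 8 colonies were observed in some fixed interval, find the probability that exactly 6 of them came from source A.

Given the total, each event is independently from source A with probability p = λ_A/(λ_A+λ_B) = 2.3/5.5 ≈ 0.4182.
So K ~ Binomial(8, 2.3/5.5): P(K = 6) = C(8,6) · (2.3/5.5)^6 · (3.2/5.5)^2 ≈ 0.0507.

0.0507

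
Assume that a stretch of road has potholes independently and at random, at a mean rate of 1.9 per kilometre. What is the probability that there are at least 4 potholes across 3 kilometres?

Over the interval, μ = 1.9 × 3 = 5.7 (3 kilometres).
P(N ≥ 4) = 1 − P(N ≤ 3) = 1 − Σ_{j=0}^{3} e^(−μ) μ^j/j! ≈ 0.8200.

0.8200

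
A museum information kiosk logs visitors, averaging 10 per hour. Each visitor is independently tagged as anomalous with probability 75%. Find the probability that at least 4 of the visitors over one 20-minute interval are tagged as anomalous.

Thinning: the visitors that are tagged as anomalous themselves form a Poisson process with rate 0.75 × 10 = 7.5 per hour.
Over the interval, μ = 7.5 × 1/3 = 2.5 (a 20-minute interval = 1/3 hours).
P(N ≥ 4) = 1 − P(N ≤ 3) ≈ 0.2424.

0.2424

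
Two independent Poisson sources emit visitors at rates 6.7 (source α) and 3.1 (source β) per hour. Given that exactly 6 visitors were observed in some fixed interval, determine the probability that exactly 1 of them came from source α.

0.0130

Given the total, each event is independently from source α with probability p = λ_α/(λ_α+λ_β) = 6.7/9.8 ≈ 0.6837.
So K ~ Binomial(6, 6.7/9.8): P(K = 1) = C(6,1) · (6.7/9.8)^1 · (3.1/9.8)^5 ≈ 0.0130.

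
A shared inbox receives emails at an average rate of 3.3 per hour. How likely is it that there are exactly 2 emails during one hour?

0.2008

With mean μ = 3.3 per hour,
P(N = 2) = e^(−μ) μ^2/2! = e^(−3.3) · 3.3^2/2 ≈ 0.2008.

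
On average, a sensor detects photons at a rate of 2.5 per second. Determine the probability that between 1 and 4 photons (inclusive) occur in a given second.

0.8091

With mean μ = 2.5 per second,
P(1 ≤ N ≤ 4) = Σ_{j=1}^{4} e^(−2.5) · 2.5^j/j! ≈ 0.8091.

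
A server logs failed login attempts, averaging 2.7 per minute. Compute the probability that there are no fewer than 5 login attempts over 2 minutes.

0.6267

Over the interval, μ = 2.7 × 2 = 5.4 (2 minutes).
P(N ≥ 5) = 1 − P(N ≤ 4) = 1 − Σ_{j=0}^{4} e^(−μ) μ^j/j! ≈ 0.6267.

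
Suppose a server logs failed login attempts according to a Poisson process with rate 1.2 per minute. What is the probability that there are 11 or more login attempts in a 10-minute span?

Over the interval, μ = 1.2 × 10 = 12 (a 10-minute span = 10 minutes).
P(N ≥ 11) = 1 − P(N ≤ 10) = 1 − Σ_{j=0}^{10} e^(−μ) μ^j/j! ≈ 0.6528.

0.6528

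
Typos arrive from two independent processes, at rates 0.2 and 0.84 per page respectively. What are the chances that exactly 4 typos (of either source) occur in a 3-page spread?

0.1743

Independent Poisson processes superpose: combined rate λ = 0.2 + 0.84 = 1.04 per page.
Over the interval, μ = 1.04 × 3 = 3.12 (a 3-page spread = 3 pages).
P(N = 4) = e^(−3.12) · 3.12^4/4! ≈ 0.1743.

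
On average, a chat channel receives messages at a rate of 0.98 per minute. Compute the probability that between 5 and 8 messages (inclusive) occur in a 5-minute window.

Over the interval, μ = 0.98 × 5 = 4.9 (a 5-minute window = 5 minutes).
P(5 ≤ N ≤ 8) = Σ_{j=5}^{8} e^(−4.9) · 4.9^j/j! ≈ 0.4800.

0.4800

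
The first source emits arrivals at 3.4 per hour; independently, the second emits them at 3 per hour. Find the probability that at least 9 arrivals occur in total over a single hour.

0.1967

Independent Poisson processes superpose: combined rate λ = 3.4 + 3 = 6.4 per hour.
So μ = 6.4.
P(N ≥ 9) = 1 − P(N ≤ 8) ≈ 0.1967.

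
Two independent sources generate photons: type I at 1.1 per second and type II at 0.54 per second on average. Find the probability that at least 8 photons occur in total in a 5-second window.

Independent Poisson processes superpose: combined rate λ = 1.1 + 0.54 = 1.64 per second.
Over the interval, μ = 1.64 × 5 = 8.2 (a 5-second window = 5 seconds).
P(N ≥ 8) = 1 − P(N ≤ 7) ≈ 0.5746.

0.5746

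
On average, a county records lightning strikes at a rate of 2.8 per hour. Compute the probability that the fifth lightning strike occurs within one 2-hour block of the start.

Over the interval, μ = 2.8 × 2 = 5.6 (a 2-hour block = 2 hours).
The fifth arrival falls in the interval iff at least 5 events occur there: P(S_5 ≤ t) = P(N ≥ 5) = 1 − P(N ≤ 4) ≈ 0.6578.

0.6578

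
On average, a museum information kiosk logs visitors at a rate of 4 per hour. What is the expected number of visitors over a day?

E[N] = λt = 4 × 24 = 96 (a day = 24 hours).

96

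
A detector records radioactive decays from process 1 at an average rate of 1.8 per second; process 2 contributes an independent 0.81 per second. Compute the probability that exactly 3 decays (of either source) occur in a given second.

Independent Poisson processes superpose: combined rate λ = 1.8 + 0.81 = 2.61 per second.
So μ = 2.61.
P(N = 3) = e^(−2.61) · 2.61^3/3! ≈ 0.2179.

0.2179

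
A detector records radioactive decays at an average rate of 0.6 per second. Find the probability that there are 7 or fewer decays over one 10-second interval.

0.7440

Over the interval, μ = 0.6 × 10 = 6 (a 10-second interval = 10 seconds).
P(N ≤ 7) = Σ_{j=0}^{7} e^(−μ) μ^j/j! ≈ 0.7440.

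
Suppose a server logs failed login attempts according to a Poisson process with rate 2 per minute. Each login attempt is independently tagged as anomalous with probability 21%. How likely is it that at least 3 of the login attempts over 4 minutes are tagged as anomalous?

0.2375

Thinning: the login attempts that are tagged as anomalous themselves form a Poisson process with rate 0.21 × 2 = 0.42 per minute.
Over the interval, μ = 0.42 × 4 = 1.68 (4 minutes).
P(N ≥ 3) = 1 − P(N ≤ 2) ≈ 0.2375.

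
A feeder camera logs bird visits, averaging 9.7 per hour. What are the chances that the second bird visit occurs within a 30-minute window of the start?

0.9542

Over the interval, μ = 9.7 × 0.5 = 4.85 (a 30-minute window = 0.5 hours).
The second arrival falls in the interval iff at least 2 events occur there: P(S_2 ≤ t) = P(N ≥ 2) = 1 − P(N ≤ 1) ≈ 0.9542.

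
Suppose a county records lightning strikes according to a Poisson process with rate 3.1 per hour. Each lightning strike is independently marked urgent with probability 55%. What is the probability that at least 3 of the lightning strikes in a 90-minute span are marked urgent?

Thinning: the lightning strikes that are marked urgent themselves form a Poisson process with rate 0.55 × 3.1 = 1.705 per hour.
Over the interval, μ = 1.705 × 1.5 = 2.5575 (a 90-minute span = 1.5 hours).
P(N ≥ 3) = 1 − P(N ≤ 2) ≈ 0.4708.

0.4708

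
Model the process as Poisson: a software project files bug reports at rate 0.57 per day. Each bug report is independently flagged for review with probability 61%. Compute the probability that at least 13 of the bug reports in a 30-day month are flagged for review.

0.2509

Thinning: the bug reports that are flagged for review themselves form a Poisson process with rate 0.61 × 0.57 = 0.3477 per day.
Over the interval, μ = 0.3477 × 30 = 10.431 (a 30-day month = 30 days).
P(N ≥ 13) = 1 − P(N ≤ 12) ≈ 0.2509.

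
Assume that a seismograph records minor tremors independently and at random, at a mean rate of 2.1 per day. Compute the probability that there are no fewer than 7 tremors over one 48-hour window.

0.1325

Over the interval, μ = 2.1 × 2 = 4.2 (a 48-hour window = 2 days).
P(N ≥ 7) = 1 − P(N ≤ 6) = 1 − Σ_{j=0}^{6} e^(−μ) μ^j/j! ≈ 0.1325.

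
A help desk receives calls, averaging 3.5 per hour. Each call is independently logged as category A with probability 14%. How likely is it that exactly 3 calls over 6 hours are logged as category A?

Thinning: the calls that are logged as category A themselves form a Poisson process with rate 0.14 × 3.5 = 0.49 per hour.
Over the interval, μ = 0.49 × 6 = 2.94 (6 hours).
P(N = 3) = e^(−2.94) · 2.94^3/3! ≈ 0.2239.

0.2239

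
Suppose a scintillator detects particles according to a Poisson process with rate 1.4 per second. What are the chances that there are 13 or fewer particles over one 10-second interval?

0.4644

Over the interval, μ = 1.4 × 10 = 14 (a 10-second interval = 10 seconds).
P(N ≤ 13) = Σ_{j=0}^{13} e^(−μ) μ^j/j! ≈ 0.4644.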